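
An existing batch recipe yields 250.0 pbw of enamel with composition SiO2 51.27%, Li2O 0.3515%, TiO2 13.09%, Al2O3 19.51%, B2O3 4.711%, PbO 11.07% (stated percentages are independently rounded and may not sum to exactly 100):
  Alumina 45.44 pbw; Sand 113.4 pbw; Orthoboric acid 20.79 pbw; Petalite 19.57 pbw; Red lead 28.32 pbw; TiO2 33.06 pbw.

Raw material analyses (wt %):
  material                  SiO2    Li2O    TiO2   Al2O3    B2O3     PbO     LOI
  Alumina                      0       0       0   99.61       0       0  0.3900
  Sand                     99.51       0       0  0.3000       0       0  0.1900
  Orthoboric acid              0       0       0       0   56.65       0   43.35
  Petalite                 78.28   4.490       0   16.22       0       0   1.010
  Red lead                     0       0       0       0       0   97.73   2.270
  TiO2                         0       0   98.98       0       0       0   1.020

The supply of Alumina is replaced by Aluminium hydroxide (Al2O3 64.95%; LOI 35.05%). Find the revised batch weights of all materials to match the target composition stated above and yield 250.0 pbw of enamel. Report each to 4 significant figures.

Revised batch per 250.0 pbw enamel:
  Aluminium hydroxide: 69.68 pbw
  Sand: 113.4 pbw
  Orthoboric acid: 20.79 pbw
  Petalite: 19.57 pbw
  Red lead: 28.32 pbw
  TiO2: 33.06 pbw
Total batch = 284.8 pbw; LOI loss = 34.83 pbw

The whole derivation maintains full float precision through the solve. Working values are shown (rounded to 4 significant figures) between the steps. Every reported value is rounded once only. The derived quantities (net glass mass, ignition loss, yield, the six compositions, the totals) are rebuilt at full float precision from the batch weights at 250.0 pbw of glass, exactly as shown in question or answer.
Per-oxide target masses for 250.0 pbw enamel:
  SiO2: 51.27% × 250.0 = 128.2 pbw
  Li2O: 0.3515% × 250.0 = 0.8788 pbw
  TiO2: 13.09% × 250.0 = 32.72 pbw
  Al2O3: 19.51% × 250.0 = 48.78 pbw
  B2O3: 4.711% × 250.0 = 11.78 pbw
  PbO: 11.07% × 250.0 = 27.68 pbw
Mass-balance tally per oxide applying the batch weights above, on the stated basis (sums match the target masses exact up to rounding of places):
  SiO2: 113.4·0.9951 + 19.57·0.7828 = 128.2 pbw (target 128.2 pbw)
  Li2O: 19.57·0.04490 = 0.8787 pbw (target 0.8788 pbw)
  TiO2: 33.06·0.9898 = 32.72 pbw (target 32.72 pbw)
  Al2O3: 69.68·0.6495 + 113.4·0.003000 + 19.57·0.1622 = 48.77 pbw (target 48.78 pbw)
  B2O3: 20.79·0.5665 = 11.78 pbw (target 11.78 pbw)
  PbO: 28.32·0.9773 = 27.68 pbw (target 27.68 pbw)
The glass-mass cross-check: net batch after ignition = 250.0 pbw (targets for the oxides total 250.0 pbw; basis as stated: 250.0 pbw — deltas are rounding alone).
Whole-batch sum: Σ batch = 284.8 pbw; loss to ignition Σ batch·LOI = 34.83 pbw; yield, glass over the total, = 87.77%.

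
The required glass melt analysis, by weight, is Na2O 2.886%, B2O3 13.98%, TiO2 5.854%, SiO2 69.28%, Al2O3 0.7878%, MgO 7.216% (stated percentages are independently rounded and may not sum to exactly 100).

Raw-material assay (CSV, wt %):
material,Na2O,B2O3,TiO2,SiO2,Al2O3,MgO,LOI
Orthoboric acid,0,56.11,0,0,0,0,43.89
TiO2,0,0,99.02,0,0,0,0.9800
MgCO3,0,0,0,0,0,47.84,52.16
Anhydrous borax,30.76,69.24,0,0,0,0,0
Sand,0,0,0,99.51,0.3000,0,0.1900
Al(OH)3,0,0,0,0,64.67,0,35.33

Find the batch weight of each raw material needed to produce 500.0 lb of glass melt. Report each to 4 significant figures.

Batch per 500.0 lb glass melt:
  Orthoboric acid: 66.69 lb
  TiO2: 29.56 lb
  MgCO3: 75.42 lb
  Anhydrous borax: 46.91 lb
  Sand: 348.1 lb
  Al(OH)3: 4.476 lb
Total batch = 571.2 lb; LOI loss = 71.14 lb; yield = 87.54%

The intermediate values are printed (rounded to 4 significant figures) within the worked lines; all arithmetic runs at full float precision at each step; a single rounding finalizes each reported number — all derived quantities are computed from the weighed amounts at 500.0 lb of glass at full float precision (LOI, yield, glass mass, six oxide percentages, the totals) precisely as stated by question or answer.
Oxide mass targets, per 500.0 lb glass melt:
  Na2O: 2.886% × 500.0 = 14.43 lb
  B2O3: 13.98% × 500.0 = 69.90 lb
  TiO2: 5.854% × 500.0 = 29.27 lb
  SiO2: 69.28% × 500.0 = 346.4 lb
  Al2O3: 0.7878% × 500.0 = 3.939 lb
  MgO: 7.216% × 500.0 = 36.08 lb
Sums-versus-targets review applying the batch weights above, against the basis in use (every target is met by its sum once rounding is allowed for):
  Na2O: 46.91·0.3076 = 14.43 lb (target 14.43 lb)
  B2O3: 66.69·0.5611 + 46.91·0.6924 = 69.90 lb (target 69.90 lb)
  TiO2: 29.56·0.9902 = 29.27 lb (target 29.27 lb)
  SiO2: 348.1·0.9951 = 346.4 lb (target 346.4 lb)
  Al2O3: 348.1·0.003000 + 4.476·0.6467 = 3.939 lb (target 3.939 lb)
  MgO: 75.42·0.4784 = 36.08 lb (target 36.08 lb)
The glass-mass cross-check: total charge less LOI = 500.0 lb (targets for the oxides total 500.0 lb; with the basis standing at 500.0 lb — deltas are rounding alone).
Summing the batch: Σ batch = 571.2 lb; LOI loss = Σ batch·LOI = 71.14 lb; as yield: glass ÷ batch → 87.54%.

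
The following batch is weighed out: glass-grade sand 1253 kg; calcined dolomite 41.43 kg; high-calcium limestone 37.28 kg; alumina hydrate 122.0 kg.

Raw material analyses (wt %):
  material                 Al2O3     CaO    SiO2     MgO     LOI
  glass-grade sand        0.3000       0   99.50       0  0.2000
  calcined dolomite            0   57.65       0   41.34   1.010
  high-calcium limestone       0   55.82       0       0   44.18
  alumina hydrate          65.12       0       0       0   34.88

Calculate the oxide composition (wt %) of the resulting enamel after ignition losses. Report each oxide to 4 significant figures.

Glass mass = 1392 kg (batch 1454 − LOI 61.95).
Composition: Al2O3 5.978%, CaO 3.211%, SiO2 89.58%, MgO 1.231%

Values along the way are printed rounded to 4 significant digits on the page; all internal work runs at full precision from start to finish. A single rounding completes each reported value. Derived quantities are carried in full float precision (net glass mass, the totals, the yield, ignition loss, four oxide percentages) from the batch weights at 1392 kg of glass, precisely as stated by the problem or the answer.
Per-oxide mass from batch:
  Al2O3: 1253·0.003000 + 122.0·0.6512 = 83.21 kg
  CaO: 41.43·0.5765 + 37.28·0.5582 = 44.69 kg
  SiO2: 1253·0.9950 = 1247 kg
  MgO: 41.43·0.4134 = 17.13 kg
LOI: 1253·0.002000 + 41.43·0.01010 + 37.28·0.4418 + 122.0·0.3488 = 61.95 kg
batch − LOI leaves glass = 1454 − 61.95 = 1392 kg (= Σ oxide masses)
each wt % is 100 × oxide ÷ glass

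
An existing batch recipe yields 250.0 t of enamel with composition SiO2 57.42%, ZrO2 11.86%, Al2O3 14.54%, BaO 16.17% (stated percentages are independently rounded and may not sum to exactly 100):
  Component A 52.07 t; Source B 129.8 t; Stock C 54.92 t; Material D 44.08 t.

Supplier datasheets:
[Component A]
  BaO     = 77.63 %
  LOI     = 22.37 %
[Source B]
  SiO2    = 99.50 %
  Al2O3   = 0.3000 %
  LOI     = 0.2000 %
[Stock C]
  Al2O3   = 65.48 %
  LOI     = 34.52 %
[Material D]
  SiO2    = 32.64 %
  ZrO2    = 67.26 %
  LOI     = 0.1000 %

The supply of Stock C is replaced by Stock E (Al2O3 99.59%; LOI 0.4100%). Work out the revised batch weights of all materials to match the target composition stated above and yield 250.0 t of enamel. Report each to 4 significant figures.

Every computation maintains full float precision at every stage — the intermediate values are printed (rounded to 4 significant digits) in the working. Every reported result takes just one rounding. All derived quantities are re-derived in full precision (yield, net glass mass, the four compositions, ignition loss, totals) starting from the weights for 250.0 t of glass, as quoted within the problem or answer text.
Target masses of each oxide per 250.0 t enamel:
  SiO2: 57.42% × 250.0 = 143.6 t
  ZrO2: 11.86% × 250.0 = 29.65 t
  Al2O3: 14.54% × 250.0 = 36.35 t
  BaO: 16.17% × 250.0 = 40.43 t
Sums-versus-targets review using the reported weights, versus the basis set out (target by target, the sums agree once rounding is allowed for):
  SiO2: 129.8·0.9950 + 44.08·0.3264 = 143.5 t (target 143.6 t)
  ZrO2: 44.08·0.6726 = 29.65 t (target 29.65 t)
  Al2O3: 129.8·0.003000 + 36.11·0.9959 = 36.35 t (target 36.35 t)
  BaO: 52.07·0.7763 = 40.42 t (target 40.43 t)
Auditing the glass mass value: total charge less LOI = 250.0 t (targets for the oxides total 250.0 t; basis as stated: 250.0 t — deltas are rounding alone).
Adding the batch up: Σ batch = 262.1 t; Σ batch·LOI gives LOI loss = 12.10 t; yield: glass divided by total = 95.38%.

Revised batch per 250.0 t enamel:
  Component A: 52.07 t
  Source B: 129.8 t
  Stock E: 36.11 t
  Material D: 44.08 t
Total batch = 262.1 t; LOI loss = 12.10 t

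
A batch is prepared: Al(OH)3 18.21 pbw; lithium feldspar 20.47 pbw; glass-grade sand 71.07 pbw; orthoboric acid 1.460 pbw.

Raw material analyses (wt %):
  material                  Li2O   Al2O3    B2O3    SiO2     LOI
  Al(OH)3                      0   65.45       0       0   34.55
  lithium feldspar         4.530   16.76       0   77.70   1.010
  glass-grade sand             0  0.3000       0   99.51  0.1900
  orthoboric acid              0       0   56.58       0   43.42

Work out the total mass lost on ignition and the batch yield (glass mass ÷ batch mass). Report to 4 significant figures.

LOI loss = 7.267 pbw; glass = 103.9 pbw; yield = 93.47%

Full precision is maintained at every stage; the intermediate values are shown rounded to 4 significant figures alongside each step. Each reported number is rounded a single time — all derived quantities (ignition loss, yield, glass mass, totals, four oxide percentages) are carried at full float precision using the weight values for 103.9 pbw of glass, as written in question or answer.
LOI of each material in turn:
  Al(OH)3: 18.21 × 0.3455 = 6.292 pbw
  lithium feldspar: 20.47 × 0.01010 = 0.2067 pbw
  glass-grade sand: 71.07 × 0.001900 = 0.1350 pbw
  orthoboric acid: 1.460 × 0.4342 = 0.6339 pbw
Total LOI = 7.267 pbw
Glass = batch − LOI = 111.2 − 7.267 = 103.9 pbw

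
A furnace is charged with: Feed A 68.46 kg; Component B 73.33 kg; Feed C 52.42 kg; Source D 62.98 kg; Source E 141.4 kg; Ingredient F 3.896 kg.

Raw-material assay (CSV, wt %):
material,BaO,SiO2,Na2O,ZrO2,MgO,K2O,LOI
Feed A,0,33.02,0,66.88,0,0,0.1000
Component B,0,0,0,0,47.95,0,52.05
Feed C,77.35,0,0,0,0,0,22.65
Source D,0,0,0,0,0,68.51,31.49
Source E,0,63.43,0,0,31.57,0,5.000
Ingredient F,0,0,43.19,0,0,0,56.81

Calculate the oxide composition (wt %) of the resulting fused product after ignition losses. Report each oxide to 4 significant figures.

Glass mass = 323.3 kg (batch 402.5 − LOI 79.23).
Composition: BaO 12.54%, SiO2 34.74%, Na2O 0.5205%, ZrO2 14.16%, MgO 24.69%, K2O 13.35%

All arithmetic maintains full float precision at all times; values along the way are printed rounded to four significant figures in the printout — a single rounding yields every reported figure. The derived quantities are computed at full precision (the totals, the yield, glass mass, the six compositions, ignition loss) from the batch weights per 323.3 kg of glass as written in question or answer.
Mass of each oxide from the mix:
  BaO: 52.42·0.7735 = 40.55 kg
  SiO2: 68.46·0.3302 + 141.4·0.6343 = 112.3 kg
  Na2O: 3.896·0.4319 = 1.683 kg
  ZrO2: 68.46·0.6688 = 45.79 kg
  MgO: 73.33·0.4795 + 141.4·0.3157 = 79.80 kg
  K2O: 62.98·0.6851 = 43.15 kg
LOI: 68.46·0.001000 + 73.33·0.5205 + 52.42·0.2265 + 62.98·0.3149 + 141.4·0.05000 + 3.896·0.5681 = 79.23 kg
Glass = total batch minus LOI = 402.5 − 79.23 = 323.3 kg (the oxide masses sum to this)
oxide / glass × 100 gives the wt %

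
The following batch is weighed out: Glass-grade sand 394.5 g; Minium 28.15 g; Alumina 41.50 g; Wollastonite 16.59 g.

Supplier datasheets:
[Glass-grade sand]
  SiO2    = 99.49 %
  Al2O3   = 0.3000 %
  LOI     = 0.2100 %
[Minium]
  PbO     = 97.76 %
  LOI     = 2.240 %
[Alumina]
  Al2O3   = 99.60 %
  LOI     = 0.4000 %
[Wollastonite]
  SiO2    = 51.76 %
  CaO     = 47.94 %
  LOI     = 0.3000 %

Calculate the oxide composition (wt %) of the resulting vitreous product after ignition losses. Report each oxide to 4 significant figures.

Glass mass = 479.1 g (batch 480.7 − LOI 1.675).
Composition: SiO2 83.72%, PbO 5.744%, Al2O3 8.875%, CaO 1.660%

In-progress results are printed, rounded to 4 significant figures, within the worked lines. The whole derivation carries exact precision at every stage — each reported result takes a single rounding. Derived quantities, which include net glass mass, yield, four oxide percentages, ignition loss, the totals, are carried in full float precision, as set out in the problem or answer text, from the weighed amounts for 479.1 g of glass.
Oxide masses out of the charge:
  SiO2: 394.5·0.9949 + 16.59·0.5176 = 401.1 g
  PbO: 28.15·0.9776 = 27.52 g
  Al2O3: 394.5·0.003000 + 41.50·0.9960 = 42.52 g
  CaO: 16.59·0.4794 = 7.953 g
LOI: 394.5·0.002100 + 28.15·0.02240 + 41.50·0.004000 + 16.59·0.003000 = 1.675 g
Net of LOI, the glass mass = 480.7 − 1.675 = 479.1 g (= the summed oxide contributions)
wt % = oxide mass / glass mass × 100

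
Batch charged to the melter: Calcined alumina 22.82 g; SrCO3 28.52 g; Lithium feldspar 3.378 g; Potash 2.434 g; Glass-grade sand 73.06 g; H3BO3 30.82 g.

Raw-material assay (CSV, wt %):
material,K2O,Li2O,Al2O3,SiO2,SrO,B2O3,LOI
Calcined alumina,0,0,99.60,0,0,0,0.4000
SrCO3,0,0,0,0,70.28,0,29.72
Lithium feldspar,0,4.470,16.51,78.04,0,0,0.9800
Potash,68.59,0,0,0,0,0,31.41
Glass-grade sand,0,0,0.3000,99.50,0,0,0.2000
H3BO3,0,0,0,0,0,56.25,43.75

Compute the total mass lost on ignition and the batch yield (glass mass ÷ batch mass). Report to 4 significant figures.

All internal work carries full precision at every stage. The intermediate values are displayed (rounded to four significant digits) between the steps — exactly one rounding lands on each reported figure. All derived quantities are rebuilt using the weight values per 138.0 g of glass at full float precision (yield, the six compositions, the totals, glass mass, LOI), as they appear in problem or answer.
Loss on ignition, line by line:
  Calcined alumina: 22.82 × 0.004000 = 0.09128 g
  SrCO3: 28.52 × 0.2972 = 8.476 g
  Lithium feldspar: 3.378 × 0.009800 = 0.03310 g
  Potash: 2.434 × 0.3141 = 0.7645 g
  Glass-grade sand: 73.06 × 0.002000 = 0.1461 g
  H3BO3: 30.82 × 0.4375 = 13.48 g
Total LOI = 22.99 g
Glass = batch − LOI = 161.0 − 22.99 = 138.0 g

LOI loss = 22.99 g; glass = 138.0 g; yield = 85.72%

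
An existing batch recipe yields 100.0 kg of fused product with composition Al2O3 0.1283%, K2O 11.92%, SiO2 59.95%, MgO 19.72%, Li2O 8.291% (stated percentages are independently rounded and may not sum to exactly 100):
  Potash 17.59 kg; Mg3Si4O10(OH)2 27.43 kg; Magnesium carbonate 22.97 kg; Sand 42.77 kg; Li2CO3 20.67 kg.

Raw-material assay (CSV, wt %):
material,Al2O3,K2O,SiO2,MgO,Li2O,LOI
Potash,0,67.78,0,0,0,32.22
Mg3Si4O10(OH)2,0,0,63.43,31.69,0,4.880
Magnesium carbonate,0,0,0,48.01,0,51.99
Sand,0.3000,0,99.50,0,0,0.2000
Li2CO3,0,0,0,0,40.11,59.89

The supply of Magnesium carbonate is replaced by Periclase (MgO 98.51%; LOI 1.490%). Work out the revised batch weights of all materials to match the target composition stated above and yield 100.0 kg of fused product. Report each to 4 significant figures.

Each numeric step holds exact precision all the way through; working values appear, rounded to four significant figures, in the working; every reported figure undergoes a single rounding; the derived quantities, including five oxide percentages, the totals, glass mass, the yield, ignition loss, are rebuilt from the weighed amounts at 100.0 kg of glass at exact precision exactly as shown in the question or the answer.
Target masses of each oxide per 100.0 kg fused product:
  Al2O3: 0.1283% × 100.0 = 0.1283 kg
  K2O: 11.92% × 100.0 = 11.92 kg
  SiO2: 59.95% × 100.0 = 59.95 kg
  MgO: 19.72% × 100.0 = 19.72 kg
  Li2O: 8.291% × 100.0 = 8.291 kg
Checking each oxide sum using the reported weights, versus the basis set out (sum by sum, the targets are met exact up to rounding of places):
  Al2O3: 42.77·0.003000 = 0.1283 kg (target 0.1283 kg)
  K2O: 17.59·0.6778 = 11.92 kg (target 11.92 kg)
  SiO2: 27.43·0.6343 + 42.77·0.9950 = 59.95 kg (target 59.95 kg)
  MgO: 27.43·0.3169 + 11.20·0.9851 = 19.73 kg (target 19.72 kg)
  Li2O: 20.67·0.4011 = 8.291 kg (target 8.291 kg)
Consistency of the glass mass: the batch minus its LOI: 100.0 kg (per-oxide target masses sum to 100.0 kg; the stated basis being 100.0 kg — a pure rounding effect).
Adding the batch up: Σ batch = 119.7 kg; ignition loss, Σ(batch × LOI) = 19.64 kg; the yield ratio, glass ÷ batch: 83.59%.

Revised batch per 100.0 kg fused product:
  Potash: 17.59 kg
  Mg3Si4O10(OH)2: 27.43 kg
  Periclase: 11.20 kg
  Sand: 42.77 kg
  Li2CO3: 20.67 kg
Total batch = 119.7 kg; LOI loss = 19.64 kg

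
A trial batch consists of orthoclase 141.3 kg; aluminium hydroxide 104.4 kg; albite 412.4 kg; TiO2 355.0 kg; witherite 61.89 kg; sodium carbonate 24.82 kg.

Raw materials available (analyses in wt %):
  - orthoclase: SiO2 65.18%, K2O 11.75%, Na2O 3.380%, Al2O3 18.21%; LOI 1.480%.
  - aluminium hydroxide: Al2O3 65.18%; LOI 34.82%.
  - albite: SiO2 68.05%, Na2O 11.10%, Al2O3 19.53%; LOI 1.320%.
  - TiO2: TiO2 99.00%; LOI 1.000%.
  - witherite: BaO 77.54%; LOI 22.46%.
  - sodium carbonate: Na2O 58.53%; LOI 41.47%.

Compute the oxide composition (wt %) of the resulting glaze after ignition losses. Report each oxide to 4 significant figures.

Glass mass = 1028 kg (batch 1100 − LOI 71.63).
Composition: TiO2 34.18%, BaO 4.667%, SiO2 36.25%, K2O 1.615%, Na2O 6.330%, Al2O3 16.95%

Full float precision is kept in every operation; the intermediate values are displayed rounded to 4 significant digits alongside each step — each reported number takes just one rounding. All derived quantities are carried from the batch weights on 1028 kg of glass in exact precision (the totals, net glass mass, yield, LOI, the six compositions), as written in the problem or the answer.
Mass of each oxide from the mix:
  TiO2: 355.0·0.9900 = 351.4 kg
  BaO: 61.89·0.7754 = 47.99 kg
  SiO2: 141.3·0.6518 + 412.4·0.6805 = 372.7 kg
  K2O: 141.3·0.1175 = 16.60 kg
  Na2O: 141.3·0.03380 + 412.4·0.1110 + 24.82·0.5853 = 65.08 kg
  Al2O3: 141.3·0.1821 + 104.4·0.6518 + 412.4·0.1953 = 174.3 kg
LOI: 141.3·0.01480 + 104.4·0.3482 + 412.4·0.01320 + 355.0·0.01000 + 61.89·0.2246 + 24.82·0.4147 = 71.63 kg
The glass mass, total less LOI, = 1100 − 71.63 = 1028 kg (matching Σ of the oxides)
wt %: oxide over glass, times 100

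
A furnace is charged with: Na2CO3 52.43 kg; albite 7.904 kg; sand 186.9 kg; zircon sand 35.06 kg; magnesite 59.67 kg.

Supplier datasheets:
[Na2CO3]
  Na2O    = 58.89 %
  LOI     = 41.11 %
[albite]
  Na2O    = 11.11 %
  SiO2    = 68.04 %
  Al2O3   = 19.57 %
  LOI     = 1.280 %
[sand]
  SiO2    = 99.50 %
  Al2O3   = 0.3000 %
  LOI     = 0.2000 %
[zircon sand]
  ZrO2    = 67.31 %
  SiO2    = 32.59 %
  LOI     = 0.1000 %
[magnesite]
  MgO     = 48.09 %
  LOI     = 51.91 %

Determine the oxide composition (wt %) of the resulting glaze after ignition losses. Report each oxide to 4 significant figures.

Mid-chain values are printed (rounded to four significant figures) on the page. Full precision is carried through the solve; every reported number is rounded just once. Derived quantities, including five oxide percentages, the yield, glass mass, the totals, ignition loss, are recomputed from the weighed amounts for 288.9 kg of glass at full float precision as set out in the question or the answer.
Oxide-by-oxide delivered mass:
  ZrO2: 35.06·0.6731 = 23.60 kg
  Na2O: 52.43·0.5889 + 7.904·0.1111 = 31.75 kg
  MgO: 59.67·0.4809 = 28.70 kg
  SiO2: 7.904·0.6804 + 186.9·0.9950 + 35.06·0.3259 = 202.8 kg
  Al2O3: 7.904·0.1957 + 186.9·0.003000 = 2.108 kg
LOI: 52.43·0.4111 + 7.904·0.01280 + 186.9·0.002000 + 35.06·0.001000 + 59.67·0.5191 = 53.04 kg
Resulting glass, batch − LOI: 342.0 − 53.04 = 288.9 kg (equal to the oxide-mass sum)
percent by weight: oxide/glass ×100

Glass mass = 288.9 kg (batch 342.0 − LOI 53.04).
Composition: ZrO2 8.168%, Na2O 10.99%, MgO 9.932%, SiO2 70.18%, Al2O3 0.7294%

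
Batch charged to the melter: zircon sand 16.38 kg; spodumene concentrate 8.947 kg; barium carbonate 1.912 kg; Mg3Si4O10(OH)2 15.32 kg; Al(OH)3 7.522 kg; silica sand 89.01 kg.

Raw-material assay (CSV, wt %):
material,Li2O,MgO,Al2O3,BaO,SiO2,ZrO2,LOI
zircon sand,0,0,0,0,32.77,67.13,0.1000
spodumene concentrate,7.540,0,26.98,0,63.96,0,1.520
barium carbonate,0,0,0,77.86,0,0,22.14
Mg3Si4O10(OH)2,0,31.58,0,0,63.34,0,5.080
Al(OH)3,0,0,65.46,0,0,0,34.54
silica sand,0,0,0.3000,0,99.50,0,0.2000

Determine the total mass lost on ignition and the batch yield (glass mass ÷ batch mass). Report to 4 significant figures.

The whole derivation runs at full float precision through every step — working values are shown rounded off to 4 significant figures at each printed step; each reported figure takes exactly one rounding. Derived quantities are carried at exact precision (totals, ignition loss, yield, the six compositions, glass mass) from the batch weights at 135.0 kg of glass as written in the problem or the answer.
Material-by-material LOI:
  zircon sand: 16.38 × 0.001000 = 0.01638 kg
  spodumene concentrate: 8.947 × 0.01520 = 0.1360 kg
  barium carbonate: 1.912 × 0.2214 = 0.4233 kg
  Mg3Si4O10(OH)2: 15.32 × 0.05080 = 0.7783 kg
  Al(OH)3: 7.522 × 0.3454 = 2.598 kg
  silica sand: 89.01 × 0.002000 = 0.1780 kg
Total LOI = 4.130 kg
Glass = batch − LOI = 139.1 − 4.130 = 135.0 kg

LOI loss = 4.130 kg; glass = 135.0 kg; yield = 97.03%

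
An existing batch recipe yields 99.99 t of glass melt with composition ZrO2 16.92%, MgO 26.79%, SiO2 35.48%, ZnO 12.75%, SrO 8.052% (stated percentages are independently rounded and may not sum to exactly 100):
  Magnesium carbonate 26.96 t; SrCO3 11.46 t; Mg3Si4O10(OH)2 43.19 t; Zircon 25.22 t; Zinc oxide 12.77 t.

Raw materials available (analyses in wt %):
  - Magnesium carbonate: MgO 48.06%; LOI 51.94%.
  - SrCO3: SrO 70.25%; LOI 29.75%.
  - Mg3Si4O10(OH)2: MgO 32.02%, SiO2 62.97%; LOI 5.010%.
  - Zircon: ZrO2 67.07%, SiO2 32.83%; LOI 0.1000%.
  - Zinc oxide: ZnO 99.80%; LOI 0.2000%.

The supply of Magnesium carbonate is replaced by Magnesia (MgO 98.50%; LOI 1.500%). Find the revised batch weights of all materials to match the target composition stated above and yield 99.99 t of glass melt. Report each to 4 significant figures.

Revised batch per 99.99 t glass melt:
  Magnesia: 13.16 t
  SrCO3: 11.46 t
  Mg3Si4O10(OH)2: 43.19 t
  Zircon: 25.22 t
  Zinc oxide: 12.77 t
Total batch = 105.8 t; LOI loss = 5.821 t

The working math holds full precision at all times. The intermediate values are displayed rounded off to 4 significant digits on the page; each reported result takes a single rounding; all derived quantities are recomputed at full float precision (the five compositions, LOI, yield, the totals, net glass mass) starting from the weights per 99.99 t of glass exactly as shown in either problem or answer.
The oxide mass targets at 99.99 t glass melt:
  ZrO2: 16.92% × 99.99 = 16.92 t
  MgO: 26.79% × 99.99 = 26.79 t
  SiO2: 35.48% × 99.99 = 35.48 t
  ZnO: 12.75% × 99.99 = 12.75 t
  SrO: 8.052% × 99.99 = 8.051 t
A balance pass over the oxides, on the weights just shown, on the stated basis (delivered sums recover each target net of answer rounding effects):
  ZrO2: 25.22·0.6707 = 16.92 t (target 16.92 t)
  MgO: 13.16·0.9850 + 43.19·0.3202 = 26.79 t (target 26.79 t)
  SiO2: 43.19·0.6297 + 25.22·0.3283 = 35.48 t (target 35.48 t)
  ZnO: 12.77·0.9980 = 12.74 t (target 12.75 t)
  SrO: 11.46·0.7025 = 8.051 t (target 8.051 t)
Mass balance on the glass: batch Σ − ignition loss = 99.98 t (the Σ of target masses is 99.98 t; against the stated basis, 99.99 t — a pure rounding effect).
Total batch = Σ batch = 105.8 t; loss to ignition Σ batch·LOI = 5.821 t; the yield ratio, glass ÷ batch: 94.50%.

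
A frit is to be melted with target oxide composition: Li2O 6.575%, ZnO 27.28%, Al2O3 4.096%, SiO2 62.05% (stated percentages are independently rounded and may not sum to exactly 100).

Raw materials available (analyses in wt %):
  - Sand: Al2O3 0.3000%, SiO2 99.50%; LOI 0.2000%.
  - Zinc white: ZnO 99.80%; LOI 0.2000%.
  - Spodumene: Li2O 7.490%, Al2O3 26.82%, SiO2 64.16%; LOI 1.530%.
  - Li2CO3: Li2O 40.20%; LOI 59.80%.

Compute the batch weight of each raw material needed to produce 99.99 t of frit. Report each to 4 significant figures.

In-progress results are shown rounded off to 4 significant digits in the printout — each numeric step runs at exact precision throughout; each reported number undergoes a single rounding — the derived quantities (the yield, ignition loss, the totals, four oxide percentages, glass mass) are re-derived in exact precision using the weight values on 99.99 t of glass as given in the question or the answer.
Per-oxide target masses for 99.99 t frit:
  Li2O: 6.575% × 99.99 = 6.574 t
  ZnO: 27.28% × 99.99 = 27.28 t
  Al2O3: 4.096% × 99.99 = 4.096 t
  SiO2: 62.05% × 99.99 = 62.04 t
A balance pass over the oxides, with the batch weights as given, under the basis named above (each sum matches its target mass modulo rounding of the values):
  Li2O: 14.68·0.07490 + 13.62·0.4020 = 6.575 t (target 6.574 t)
  ZnO: 27.33·0.9980 = 27.28 t (target 27.28 t)
  Al2O3: 52.89·0.003000 + 14.68·0.2682 = 4.096 t (target 4.096 t)
  SiO2: 52.89·0.9950 + 14.68·0.6416 = 62.04 t (target 62.04 t)
Glass-mass bookkeeping: net batch after ignition = 99.99 t (the Σ of target masses is 99.99 t; stated basis 99.99 t — rounding explains the deltas).
Whole-batch sum: Σ batch = 108.5 t; LOI loss = Σ batch·LOI = 8.530 t; glass ÷ batch gives a yield of 92.14%.

Batch per 99.99 t frit:
  Sand: 52.89 t
  Zinc white: 27.33 t
  Spodumene: 14.68 t
  Li2CO3: 13.62 t
Total batch = 108.5 t; LOI loss = 8.530 t; yield = 92.14%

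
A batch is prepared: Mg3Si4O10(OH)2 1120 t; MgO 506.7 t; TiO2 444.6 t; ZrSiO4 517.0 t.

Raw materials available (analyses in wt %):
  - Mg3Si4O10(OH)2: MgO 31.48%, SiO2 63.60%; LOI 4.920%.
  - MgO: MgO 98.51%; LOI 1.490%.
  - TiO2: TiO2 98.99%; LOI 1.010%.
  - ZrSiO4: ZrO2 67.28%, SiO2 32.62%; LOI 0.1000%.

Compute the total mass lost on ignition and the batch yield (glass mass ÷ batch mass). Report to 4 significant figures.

LOI loss = 67.66 t; glass = 2521 t; yield = 97.39%

In-progress results are displayed rounded to 4 significant figures. Every computation carries full precision in every operation; every reported figure takes just one rounding; all derived quantities are carried at exact precision (the yield, ignition loss, four oxide percentages, net glass mass, totals) using the weight values at 2521 t of glass exactly as printed in either problem or answer.
Per-material ignition loss:
  Mg3Si4O10(OH)2: 1120 × 0.04920 = 55.10 t
  MgO: 506.7 × 0.01490 = 7.550 t
  TiO2: 444.6 × 0.01010 = 4.490 t
  ZrSiO4: 517.0 × 0.001000 = 0.5170 t
Total LOI = 67.66 t
Glass = batch − LOI = 2588 − 67.66 = 2521 t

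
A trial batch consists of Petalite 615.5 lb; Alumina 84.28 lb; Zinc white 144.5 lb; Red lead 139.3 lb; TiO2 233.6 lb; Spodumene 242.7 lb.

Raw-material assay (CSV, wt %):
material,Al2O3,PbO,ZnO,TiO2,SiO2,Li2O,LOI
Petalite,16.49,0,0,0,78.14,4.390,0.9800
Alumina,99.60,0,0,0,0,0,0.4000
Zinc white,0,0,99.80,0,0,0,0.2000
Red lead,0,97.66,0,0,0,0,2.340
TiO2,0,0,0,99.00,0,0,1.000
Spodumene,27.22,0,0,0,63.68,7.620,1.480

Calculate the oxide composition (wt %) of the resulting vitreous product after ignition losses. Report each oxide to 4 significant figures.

The working math holds full precision through every step — the intermediate values are printed, rounded to 4 significant digits, between the steps. A single rounding finalizes each reported figure — derived quantities are computed in full precision (the totals, six oxide percentages, yield, glass mass, LOI) using the weight values for 1444 lb of glass, exactly as shown in the problem or the answer.
Mass of each oxide from the mix:
  Al2O3: 615.5·0.1649 + 84.28·0.9960 + 242.7·0.2722 = 251.5 lb
  PbO: 139.3·0.9766 = 136.0 lb
  ZnO: 144.5·0.9980 = 144.2 lb
  TiO2: 233.6·0.9900 = 231.3 lb
  SiO2: 615.5·0.7814 + 242.7·0.6368 = 635.5 lb
  Li2O: 615.5·0.04390 + 242.7·0.07620 = 45.51 lb
LOI: 615.5·0.009800 + 84.28·0.004000 + 144.5·0.002000 + 139.3·0.02340 + 233.6·0.01000 + 242.7·0.01480 = 15.85 lb
Glass mass = batch − LOI = 1460 − 15.85 = 1444 lb (matching Σ of the oxides)
percent share: oxide ÷ glass, ×100

Glass mass = 1444 lb (batch 1460 − LOI 15.85).
Composition: Al2O3 17.42%, PbO 9.421%, ZnO 9.987%, TiO2 16.02%, SiO2 44.01%, Li2O 3.152%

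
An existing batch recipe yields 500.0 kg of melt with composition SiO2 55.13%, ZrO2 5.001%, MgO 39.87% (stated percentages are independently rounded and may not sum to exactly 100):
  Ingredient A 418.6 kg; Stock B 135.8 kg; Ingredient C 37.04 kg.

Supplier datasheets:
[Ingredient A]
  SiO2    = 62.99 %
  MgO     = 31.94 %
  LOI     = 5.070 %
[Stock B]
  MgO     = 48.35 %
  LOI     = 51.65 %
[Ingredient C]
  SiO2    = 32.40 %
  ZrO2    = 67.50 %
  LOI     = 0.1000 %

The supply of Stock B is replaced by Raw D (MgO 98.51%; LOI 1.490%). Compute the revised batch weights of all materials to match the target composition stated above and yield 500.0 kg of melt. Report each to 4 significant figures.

Each numeric step runs at full precision at every stage; intermediates appear (rounded to four significant digits) alongside each step. A single rounding yields each reported result. The derived quantities are re-derived using the weight values on 500.0 kg of glass at exact precision (LOI, net glass mass, three oxide percentages, the totals, yield) as given in the problem or answer text.
Per-oxide target masses for 500.0 kg melt:
  SiO2: 55.13% × 500.0 = 275.6 kg
  ZrO2: 5.001% × 500.0 = 25.00 kg
  MgO: 39.87% × 500.0 = 199.4 kg
Mass-balance tally per oxide per the reported batch figures, relative to the basis at hand (oxide sums agree with the targets modulo rounding of the values):
  SiO2: 418.6·0.6299 + 37.04·0.3240 = 275.7 kg (target 275.6 kg)
  ZrO2: 37.04·0.6750 = 25.00 kg (target 25.00 kg)
  MgO: 418.6·0.3194 + 66.66·0.9851 = 199.4 kg (target 199.4 kg)
Consistency of the glass mass: batch total minus LOI = 500.0 kg (targets for the oxides total 500.0 kg; the stated basis being 500.0 kg — a pure rounding effect).
Whole-batch sum: Σ batch = 522.3 kg; ignition loss, Σ(batch × LOI) = 22.25 kg; glass ÷ batch gives a yield of 95.74%.

Revised batch per 500.0 kg melt:
  Ingredient A: 418.6 kg
  Raw D: 66.66 kg
  Ingredient C: 37.04 kg
Total batch = 522.3 kg; LOI loss = 22.25 kg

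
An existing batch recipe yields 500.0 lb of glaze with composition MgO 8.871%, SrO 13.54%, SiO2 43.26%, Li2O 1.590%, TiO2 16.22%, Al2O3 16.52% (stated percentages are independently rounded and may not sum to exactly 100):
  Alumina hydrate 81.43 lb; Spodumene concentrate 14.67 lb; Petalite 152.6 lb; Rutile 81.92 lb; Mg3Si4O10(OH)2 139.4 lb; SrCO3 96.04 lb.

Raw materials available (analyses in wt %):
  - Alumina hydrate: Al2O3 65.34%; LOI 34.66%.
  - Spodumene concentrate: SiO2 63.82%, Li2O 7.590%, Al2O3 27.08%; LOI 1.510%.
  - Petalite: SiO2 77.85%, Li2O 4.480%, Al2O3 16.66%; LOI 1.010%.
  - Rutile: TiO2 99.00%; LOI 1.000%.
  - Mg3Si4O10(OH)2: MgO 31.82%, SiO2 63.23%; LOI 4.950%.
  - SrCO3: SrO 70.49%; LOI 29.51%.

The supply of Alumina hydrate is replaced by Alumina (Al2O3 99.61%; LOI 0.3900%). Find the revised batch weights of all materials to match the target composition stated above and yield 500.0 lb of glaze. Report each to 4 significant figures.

Revised batch per 500.0 lb glaze:
  Alumina: 53.41 lb
  Spodumene concentrate: 14.67 lb
  Petalite: 152.6 lb
  Rutile: 81.92 lb
  Mg3Si4O10(OH)2: 139.4 lb
  SrCO3: 96.04 lb
Total batch = 538.0 lb; LOI loss = 38.03 lb

Working values are rounded to 4 significant figures as shown — all internal work runs at exact precision through the solve. A single rounding finalizes every reported figure. The derived quantities are re-derived using the weight values for 500.0 lb of glass in full precision (the yield, LOI, the six compositions, net glass mass, totals), precisely as stated by the problem or answer text.
Oxide mass targets, per 500.0 lb glaze:
  MgO: 8.871% × 500.0 = 44.36 lb
  SrO: 13.54% × 500.0 = 67.70 lb
  SiO2: 43.26% × 500.0 = 216.3 lb
  Li2O: 1.590% × 500.0 = 7.950 lb
  TiO2: 16.22% × 500.0 = 81.10 lb
  Al2O3: 16.52% × 500.0 = 82.60 lb
Verifying the oxide balance from the weights as reported, at the basis given (target by target, the sums agree net of answer rounding effects):
  MgO: 139.4·0.3182 = 44.36 lb (target 44.36 lb)
  SrO: 96.04·0.7049 = 67.70 lb (target 67.70 lb)
  SiO2: 14.67·0.6382 + 152.6·0.7785 + 139.4·0.6323 = 216.3 lb (target 216.3 lb)
  Li2O: 14.67·0.07590 + 152.6·0.04480 = 7.950 lb (target 7.950 lb)
  TiO2: 81.92·0.9900 = 81.10 lb (target 81.10 lb)
  Al2O3: 53.41·0.9961 + 14.67·0.2708 + 152.6·0.1666 = 82.60 lb (target 82.60 lb)
Glass-mass sanity pass: whole batch net of LOI = 500.0 lb (the Σ of target masses is 500.0 lb; versus the stated basis of 500.0 lb — rounding explains the deltas).
Whole-batch sum: Σ batch = 538.0 lb; ignition loss, Σ(batch × LOI) = 38.03 lb; yield = glass ÷ total batch = 92.93%.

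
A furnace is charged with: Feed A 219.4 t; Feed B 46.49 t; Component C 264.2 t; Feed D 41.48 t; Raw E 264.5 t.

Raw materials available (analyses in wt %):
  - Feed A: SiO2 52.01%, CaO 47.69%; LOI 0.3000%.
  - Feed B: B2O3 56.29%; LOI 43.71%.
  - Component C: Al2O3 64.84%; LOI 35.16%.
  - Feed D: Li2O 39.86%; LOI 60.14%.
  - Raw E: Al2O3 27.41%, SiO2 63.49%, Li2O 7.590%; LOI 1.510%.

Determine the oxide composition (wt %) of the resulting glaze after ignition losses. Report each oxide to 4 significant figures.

Glass mass = 693.3 t (batch 836.1 − LOI 142.8).
Composition: Al2O3 35.17%, B2O3 3.775%, SiO2 40.68%, CaO 15.09%, Li2O 5.281%

Full float precision is kept all the way through; values along the way are shown rounded to four significant figures on the page; each reported value is rounded once only. Derived quantities (yield, net glass mass, the five compositions, LOI, totals) are carried at full float precision starting from the weights per 693.3 t of glass, precisely as stated by problem or answer.
What the batch supplies per oxide:
  Al2O3: 264.2·0.6484 + 264.5·0.2741 = 243.8 t
  B2O3: 46.49·0.5629 = 26.17 t
  SiO2: 219.4·0.5201 + 264.5·0.6349 = 282.0 t
  CaO: 219.4·0.4769 = 104.6 t
  Li2O: 41.48·0.3986 + 264.5·0.07590 = 36.61 t
LOI: 219.4·0.003000 + 46.49·0.4371 + 264.2·0.3516 + 41.48·0.6014 + 264.5·0.01510 = 142.8 t
Net of LOI, the glass mass = 836.1 − 142.8 = 693.3 t (= the summed oxide contributions)
percent by weight: oxide/glass ×100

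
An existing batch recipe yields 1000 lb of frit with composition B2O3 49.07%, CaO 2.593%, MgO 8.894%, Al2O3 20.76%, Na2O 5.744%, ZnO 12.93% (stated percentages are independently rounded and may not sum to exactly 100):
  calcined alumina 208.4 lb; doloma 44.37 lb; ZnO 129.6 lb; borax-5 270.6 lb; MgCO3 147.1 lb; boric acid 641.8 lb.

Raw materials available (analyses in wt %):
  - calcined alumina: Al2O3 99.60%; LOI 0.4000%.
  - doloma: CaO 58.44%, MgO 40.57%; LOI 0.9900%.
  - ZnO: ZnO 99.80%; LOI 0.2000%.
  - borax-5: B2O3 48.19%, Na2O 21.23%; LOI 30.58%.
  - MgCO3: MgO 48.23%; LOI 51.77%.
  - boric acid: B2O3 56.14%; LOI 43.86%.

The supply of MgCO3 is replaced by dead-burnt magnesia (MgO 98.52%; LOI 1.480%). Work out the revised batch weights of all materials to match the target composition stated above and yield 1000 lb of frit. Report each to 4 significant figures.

Exact precision is maintained at each step; intermediates are shown (rounded to 4 significant figures) within the worked lines — a single rounding finalizes each reported result; the derived quantities (ignition loss, net glass mass, totals, six oxide percentages, the yield) are recomputed at full float precision from the batch weights on 1000 lb of glass, as quoted within problem or answer.
Oxide-by-oxide targets in 1000 lb frit:
  B2O3: 49.07% × 1000 = 490.7 lb
  CaO: 2.593% × 1000 = 25.93 lb
  MgO: 8.894% × 1000 = 88.94 lb
  Al2O3: 20.76% × 1000 = 207.6 lb
  Na2O: 5.744% × 1000 = 57.44 lb
  ZnO: 12.93% × 1000 = 129.3 lb
Mass-balance tally per oxide working from each reported weight, for the quoted basis mass (sums match the target masses exact up to rounding of places):
  B2O3: 270.6·0.4819 + 641.8·0.5614 = 490.7 lb (target 490.7 lb)
  CaO: 44.37·0.5844 = 25.93 lb (target 25.93 lb)
  MgO: 44.37·0.4057 + 72.00·0.9852 = 88.94 lb (target 88.94 lb)
  Al2O3: 208.4·0.9960 = 207.6 lb (target 207.6 lb)
  Na2O: 270.6·0.2123 = 57.45 lb (target 57.44 lb)
  ZnO: 129.6·0.9980 = 129.3 lb (target 129.3 lb)
Auditing the glass mass value: whole batch net of LOI = 999.9 lb (targets for the oxides total 999.9 lb; basis as stated: 1000 lb — any gap is answer rounding).
Batch total: Σ batch = 1367 lb; the LOI term Σ batch·LOI equals 366.8 lb; yield, glass over the total, = 73.16%.

Revised batch per 1000 lb frit:
  calcined alumina: 208.4 lb
  doloma: 44.37 lb
  ZnO: 129.6 lb
  borax-5: 270.6 lb
  dead-burnt magnesia: 72.00 lb
  boric acid: 641.8 lb
Total batch = 1367 lb; LOI loss = 366.8 lb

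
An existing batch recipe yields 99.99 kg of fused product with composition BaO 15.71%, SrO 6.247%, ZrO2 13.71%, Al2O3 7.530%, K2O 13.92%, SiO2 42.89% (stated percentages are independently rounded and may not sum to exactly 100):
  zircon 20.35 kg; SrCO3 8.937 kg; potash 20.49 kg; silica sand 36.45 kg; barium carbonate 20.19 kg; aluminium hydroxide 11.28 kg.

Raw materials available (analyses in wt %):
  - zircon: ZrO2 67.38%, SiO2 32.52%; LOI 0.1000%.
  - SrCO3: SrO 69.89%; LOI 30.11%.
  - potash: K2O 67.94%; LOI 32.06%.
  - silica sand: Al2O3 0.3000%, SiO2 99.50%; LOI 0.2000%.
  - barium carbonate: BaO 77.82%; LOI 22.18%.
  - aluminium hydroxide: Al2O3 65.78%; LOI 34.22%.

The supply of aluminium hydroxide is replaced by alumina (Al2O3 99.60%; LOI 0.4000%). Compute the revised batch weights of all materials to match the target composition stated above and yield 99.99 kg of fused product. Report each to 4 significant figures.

All arithmetic runs at full precision in all steps — in-progress results appear rounded to four significant digits; a single rounding produces every reported number; the derived quantities, including totals, the yield, LOI, net glass mass, six oxide percentages, are rebuilt starting from the weights for 99.99 kg of glass at full precision, as they appear in the problem or answer text.
The oxide mass targets at 99.99 kg fused product:
  BaO: 15.71% × 99.99 = 15.71 kg
  SrO: 6.247% × 99.99 = 6.246 kg
  ZrO2: 13.71% × 99.99 = 13.71 kg
  Al2O3: 7.530% × 99.99 = 7.529 kg
  K2O: 13.92% × 99.99 = 13.92 kg
  SiO2: 42.89% × 99.99 = 42.89 kg
Balance tally, oxide-wise, per the reported batch figures, per the basis as stated (sums match the target masses exact up to rounding of places):
  BaO: 20.19·0.7782 = 15.71 kg (target 15.71 kg)
  SrO: 8.937·0.6989 = 6.246 kg (target 6.246 kg)
  ZrO2: 20.35·0.6738 = 13.71 kg (target 13.71 kg)
  Al2O3: 36.45·0.003000 + 7.450·0.9960 = 7.530 kg (target 7.529 kg)
  K2O: 20.49·0.6794 = 13.92 kg (target 13.92 kg)
  SiO2: 20.35·0.3252 + 36.45·0.9950 = 42.89 kg (target 42.89 kg)
Glass mass check: the batch minus its LOI: 100.0 kg (targets for the oxides total 100.0 kg; the stated basis being 99.99 kg — gaps are rounding artifacts).
Summing the batch: Σ batch = 113.9 kg; loss to ignition Σ batch·LOI = 13.86 kg; the yield ratio, glass ÷ batch: 87.83%.

Revised batch per 99.99 kg fused product:
  zircon: 20.35 kg
  SrCO3: 8.937 kg
  potash: 20.49 kg
  silica sand: 36.45 kg
  barium carbonate: 20.19 kg
  alumina: 7.450 kg
Total batch = 113.9 kg; LOI loss = 13.86 kg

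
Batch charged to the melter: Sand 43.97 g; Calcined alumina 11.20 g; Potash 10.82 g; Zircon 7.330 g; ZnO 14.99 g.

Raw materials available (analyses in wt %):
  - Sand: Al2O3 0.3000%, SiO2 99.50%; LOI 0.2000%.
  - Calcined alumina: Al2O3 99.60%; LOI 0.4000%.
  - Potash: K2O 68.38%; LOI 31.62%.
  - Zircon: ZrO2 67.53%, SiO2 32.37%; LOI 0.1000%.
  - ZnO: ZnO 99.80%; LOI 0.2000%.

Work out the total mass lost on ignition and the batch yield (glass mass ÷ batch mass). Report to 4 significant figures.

Intermediates appear, with 4-significant-digit rounding, alongside each step — the working math keeps full precision through the solve. Each reported number is rounded only once; derived quantities (the totals, ignition loss, net glass mass, the five compositions, the yield) are rebuilt in exact precision using the weight values at 84.72 g of glass, as set out in question or answer.
Material-by-material LOI:
  Sand: 43.97 × 0.002000 = 0.08794 g
  Calcined alumina: 11.20 × 0.004000 = 0.04480 g
  Potash: 10.82 × 0.3162 = 3.421 g
  Zircon: 7.330 × 0.001000 = 0.007330 g
  ZnO: 14.99 × 0.002000 = 0.02998 g
Total LOI = 3.591 g
Glass = batch − LOI = 88.31 − 3.591 = 84.72 g

LOI loss = 3.591 g; glass = 84.72 g; yield = 95.93%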